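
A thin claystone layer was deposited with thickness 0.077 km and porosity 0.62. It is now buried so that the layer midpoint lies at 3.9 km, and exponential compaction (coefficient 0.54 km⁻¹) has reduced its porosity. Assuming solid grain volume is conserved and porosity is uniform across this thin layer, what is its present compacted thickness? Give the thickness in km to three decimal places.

Porosity at 3.9 km: n = 0.62·exp(−0.54×3.9) = 0.0755
Solid-volume conservation: h(1−n) = h₀(1−n₀) ⇒ h = h₀·(1−n₀)/(1−n)
h = 0.077 × (1 − 0.62)/(1 − 0.0755) = 0.077 × 0.4110 = 0.0316 km

0.032 km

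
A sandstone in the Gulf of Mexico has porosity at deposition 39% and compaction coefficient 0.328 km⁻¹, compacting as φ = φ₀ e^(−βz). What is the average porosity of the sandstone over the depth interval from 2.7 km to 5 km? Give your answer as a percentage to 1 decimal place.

11.3%

⟨φ⟩ = (1/(z₂−z₁)) ∫ φ₀ e^(−βz) dz = φ₀·(e^(−β·z₁) − e^(−β·z₂)) / (β·(z₂−z₁))
e^(−0.328×2.7) = 0.4125; e^(−0.328×5) = 0.1940
⟨φ⟩ = 0.39 × (0.4125 − 0.1940) / (0.328 × 2.3) = 0.39 × 0.2896 = 0.1130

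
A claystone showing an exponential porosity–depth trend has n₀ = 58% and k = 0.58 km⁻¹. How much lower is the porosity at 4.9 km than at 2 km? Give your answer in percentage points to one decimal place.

14.8 percentage points

n(2) = 0.58·e^(−0.58×2) = 0.1818
n(4.9) = 0.58·e^(−0.58×4.9) = 0.0338
Δn = 0.1818 − 0.0338 = 0.1480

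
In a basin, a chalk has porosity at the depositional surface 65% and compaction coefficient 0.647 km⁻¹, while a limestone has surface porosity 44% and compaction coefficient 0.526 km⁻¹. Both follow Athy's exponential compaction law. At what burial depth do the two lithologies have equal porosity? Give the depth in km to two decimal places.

Set phi₀ₐ e^(−βₐd) = phi₀ᵦ e^(−βᵦd) ⇒ ln(phi₀ₐ/phi₀ᵦ) = (βₐ − βᵦ)·d
d = ln(0.65/0.44) / (0.647 − 0.526) = 0.3902 / 0.121 = 3.225 km

3.22 km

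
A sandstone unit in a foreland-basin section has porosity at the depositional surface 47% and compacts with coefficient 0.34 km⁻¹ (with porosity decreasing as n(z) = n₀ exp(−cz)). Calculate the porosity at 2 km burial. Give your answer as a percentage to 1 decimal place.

n = n₀·exp(−c·z) = 0.47 × exp(−0.34 × 2) = 0.47 × exp(−0.68)
  = 0.47 × 0.5066 = 0.2381

23.8%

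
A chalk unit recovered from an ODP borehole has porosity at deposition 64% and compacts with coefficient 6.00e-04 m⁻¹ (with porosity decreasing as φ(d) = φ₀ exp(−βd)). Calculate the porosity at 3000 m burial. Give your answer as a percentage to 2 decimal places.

10.58%

Working in km (1 km = 1000 m; β in km⁻¹ = β in m⁻¹ × 1000):
φ = φ₀·exp(−β·d) = 0.64 × exp(−0.6 × 3) = 0.64 × exp(−1.8)
  = 0.64 × 0.1653 = 0.1058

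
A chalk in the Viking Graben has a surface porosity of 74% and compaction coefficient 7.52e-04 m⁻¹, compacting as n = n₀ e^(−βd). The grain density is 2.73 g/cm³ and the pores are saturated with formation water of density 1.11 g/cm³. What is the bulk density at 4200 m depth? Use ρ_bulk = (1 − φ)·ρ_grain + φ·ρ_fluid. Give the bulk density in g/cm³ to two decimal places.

Working in km (1 km = 1000 m; β in km⁻¹ = β in m⁻¹ × 1000):
Porosity at depth: n = 0.74·exp(−0.752×4.2) = 0.74×0.0425 = 0.0314
Bulk density: ρ_b = (1−n)ρ_g + n·ρ_f = 0.9686×2.73 + 0.0314×1.11
       = 2.644 + 0.035 = 2.679 g/cm³

2.68 g/cm³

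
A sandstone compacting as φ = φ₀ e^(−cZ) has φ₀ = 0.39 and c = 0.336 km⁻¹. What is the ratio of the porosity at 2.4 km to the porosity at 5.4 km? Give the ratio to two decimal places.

φ(Z₁)/φ(Z₂) = e^(−c·Z₁)/e^(−c·Z₂) = e^{c(Z₂−Z₁)}
= exp(0.336 × 3) = exp(1.008) = 2.7401

2.74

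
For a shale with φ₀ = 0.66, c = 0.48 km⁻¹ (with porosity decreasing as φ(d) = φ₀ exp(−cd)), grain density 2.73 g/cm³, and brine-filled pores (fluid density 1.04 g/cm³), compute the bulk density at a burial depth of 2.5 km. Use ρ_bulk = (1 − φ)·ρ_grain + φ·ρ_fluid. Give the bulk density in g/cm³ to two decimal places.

Porosity at depth: φ = 0.66·exp(−0.48×2.5) = 0.66×0.3012 = 0.1988
Bulk density: ρ_b = (1−φ)ρ_g + φ·ρ_f = 0.8012×2.73 + 0.1988×1.04
       = 2.187 + 0.207 = 2.394 g/cm³

2.39 g/cm³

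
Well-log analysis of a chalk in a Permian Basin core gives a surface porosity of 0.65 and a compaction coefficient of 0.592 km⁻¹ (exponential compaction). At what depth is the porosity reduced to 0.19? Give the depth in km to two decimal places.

Invert Athy's law: d = ln(φ₀/φ) / β
d = ln(0.65/0.19) / 0.592 = ln(3.421) / 0.592 = 1.2299 / 0.592 = 2.078 km

2.08 km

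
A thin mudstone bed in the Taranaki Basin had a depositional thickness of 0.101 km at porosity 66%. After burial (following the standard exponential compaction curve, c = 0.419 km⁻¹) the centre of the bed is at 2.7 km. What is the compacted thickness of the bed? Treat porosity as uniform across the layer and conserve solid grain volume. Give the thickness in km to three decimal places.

Porosity at 2.7 km: n = 0.66·exp(−0.419×2.7) = 0.2129
Solid-volume conservation: h(1−n) = h₀(1−n₀) ⇒ h = h₀·(1−n₀)/(1−n)
h = 0.101 × (1 − 0.66)/(1 − 0.2129) = 0.101 × 0.4320 = 0.0436 km

0.044 km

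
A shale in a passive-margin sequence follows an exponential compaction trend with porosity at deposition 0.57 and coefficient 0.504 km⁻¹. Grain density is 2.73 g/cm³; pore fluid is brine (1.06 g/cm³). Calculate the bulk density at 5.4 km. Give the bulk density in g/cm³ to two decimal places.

Porosity at depth: phi = 0.57·exp(−0.504×5.4) = 0.57×0.0658 = 0.0375
Bulk density: ρ_b = (1−phi)ρ_g + phi·ρ_f = 0.9625×2.73 + 0.0375×1.06
       = 2.628 + 0.040 = 2.667 g/cm³

2.67 g/cm³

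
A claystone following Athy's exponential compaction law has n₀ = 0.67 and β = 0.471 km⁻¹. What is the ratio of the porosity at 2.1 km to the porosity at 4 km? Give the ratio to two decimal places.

2.45

n(z₁)/n(z₂) = e^(−β·z₁)/e^(−β·z₂) = e^{β(z₂−z₁)}
= exp(0.471 × 1.9) = exp(0.8949) = 2.4471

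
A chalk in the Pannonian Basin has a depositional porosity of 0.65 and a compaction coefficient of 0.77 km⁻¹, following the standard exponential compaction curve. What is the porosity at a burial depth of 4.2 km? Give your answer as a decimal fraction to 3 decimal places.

0.026

φ = φ₀·exp(−c·d) = 0.65 × exp(−0.77 × 4.2) = 0.65 × exp(−3.234)
  = 0.65 × 0.0394 = 0.0256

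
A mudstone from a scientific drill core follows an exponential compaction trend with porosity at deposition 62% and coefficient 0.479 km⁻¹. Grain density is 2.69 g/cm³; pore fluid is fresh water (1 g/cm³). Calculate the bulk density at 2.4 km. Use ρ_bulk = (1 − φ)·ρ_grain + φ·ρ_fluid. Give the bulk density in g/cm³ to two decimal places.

2.36 g/cm³

Porosity at depth: n = 0.62·exp(−0.479×2.4) = 0.62×0.3168 = 0.1964
Bulk density: ρ_b = (1−n)ρ_g + n·ρ_f = 0.8036×2.69 + 0.1964×1
       = 2.162 + 0.196 = 2.358 g/cm³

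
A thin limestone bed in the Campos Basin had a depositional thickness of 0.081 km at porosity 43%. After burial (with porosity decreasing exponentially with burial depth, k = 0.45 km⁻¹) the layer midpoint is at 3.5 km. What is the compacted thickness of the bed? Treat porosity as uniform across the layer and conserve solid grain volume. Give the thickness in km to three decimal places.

Porosity at 3.5 km: phi = 0.43·exp(−0.45×3.5) = 0.0890
Solid-volume conservation: h(1−phi) = h₀(1−phi₀) ⇒ h = h₀·(1−phi₀)/(1−phi)
h = 0.081 × (1 − 0.43)/(1 − 0.0890) = 0.081 × 0.6257 = 0.0507 km

0.051 km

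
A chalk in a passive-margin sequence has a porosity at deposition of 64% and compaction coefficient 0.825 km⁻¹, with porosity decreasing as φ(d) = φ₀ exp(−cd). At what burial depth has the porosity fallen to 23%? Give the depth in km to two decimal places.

1.24 km

Invert Athy's law: d = ln(φ₀/φ) / c
d = ln(0.64/0.23) / 0.825 = ln(2.783) / 0.825 = 1.0234 / 0.825 = 1.240 km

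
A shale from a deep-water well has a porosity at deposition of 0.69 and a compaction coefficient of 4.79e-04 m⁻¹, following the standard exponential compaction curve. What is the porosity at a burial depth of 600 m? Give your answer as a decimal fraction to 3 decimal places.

0.518

Working in km (1 km = 1000 m; β in km⁻¹ = β in m⁻¹ × 1000):
phi = phi₀·exp(−β·Z) = 0.69 × exp(−0.479 × 0.6) = 0.69 × exp(−0.2874)
  = 0.69 × 0.7502 = 0.5176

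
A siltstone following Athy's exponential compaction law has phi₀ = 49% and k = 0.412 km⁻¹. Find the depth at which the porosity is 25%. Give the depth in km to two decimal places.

1.63 km

Invert Athy's law: z = ln(phi₀/phi) / k
z = ln(0.49/0.25) / 0.412 = ln(1.96) / 0.412 = 0.6729 / 0.412 = 1.633 km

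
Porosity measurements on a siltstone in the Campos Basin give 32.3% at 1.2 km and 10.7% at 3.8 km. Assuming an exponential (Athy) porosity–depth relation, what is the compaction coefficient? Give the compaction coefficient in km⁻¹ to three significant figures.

Athy: phi(d) = phi₀ e^(−βd) ⇒ phi₁/phi₂ = e^{β(d₂−d₁)} ⇒ β = ln(phi₁/phi₂)/(d₂−d₁)
β = ln(0.323/0.107) / (3.8 − 1.2) = ln(3.019) / 2.6 = 1.1048 / 2.6 = 0.4249 km⁻¹

0.425 km⁻¹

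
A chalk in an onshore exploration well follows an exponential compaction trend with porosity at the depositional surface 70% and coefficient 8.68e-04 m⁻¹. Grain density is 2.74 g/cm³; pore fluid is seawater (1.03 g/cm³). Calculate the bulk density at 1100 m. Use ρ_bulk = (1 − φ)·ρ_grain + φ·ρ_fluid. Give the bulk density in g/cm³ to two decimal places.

Working in km (1 km = 1000 m; c in km⁻¹ = c in m⁻¹ × 1000):
Porosity at depth: phi = 0.7·exp(−0.868×1.1) = 0.7×0.3849 = 0.2694
Bulk density: ρ_b = (1−phi)ρ_g + phi·ρ_f = 0.7306×2.74 + 0.2694×1.03
       = 2.002 + 0.278 = 2.279 g/cm³

2.28 g/cm³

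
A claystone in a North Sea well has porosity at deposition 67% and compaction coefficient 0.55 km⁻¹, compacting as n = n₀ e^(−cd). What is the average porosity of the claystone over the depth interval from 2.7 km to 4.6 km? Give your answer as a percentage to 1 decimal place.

9.4%

⟨n⟩ = (1/(d₂−d₁)) ∫ n₀ e^(−cd) dd = n₀·(e^(−c·d₁) − e^(−c·d₂)) / (c·(d₂−d₁))
e^(−0.55×2.7) = 0.2265; e^(−0.55×4.6) = 0.0797
⟨n⟩ = 0.67 × (0.2265 − 0.0797) / (0.55 × 1.9) = 0.67 × 0.1405 = 0.0941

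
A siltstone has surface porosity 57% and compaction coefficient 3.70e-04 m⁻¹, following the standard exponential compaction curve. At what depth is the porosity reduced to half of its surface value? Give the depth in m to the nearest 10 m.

1870 m

Working in km (1 km = 1000 m; c in km⁻¹ = c in m⁻¹ × 1000):
n/n₀ = 1/2 ⇒ exp(−c·Z) = 1/2 ⇒ Z = ln(2) / c
Z = 0.6931 / 0.37 = 1.873 km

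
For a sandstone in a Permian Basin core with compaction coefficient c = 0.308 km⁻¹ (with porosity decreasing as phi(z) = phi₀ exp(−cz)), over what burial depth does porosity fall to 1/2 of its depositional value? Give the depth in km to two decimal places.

phi/phi₀ = 1/2 ⇒ exp(−c·z) = 1/2 ⇒ z = ln(2) / c
z = 0.6931 / 0.308 = 2.250 km

2.25 km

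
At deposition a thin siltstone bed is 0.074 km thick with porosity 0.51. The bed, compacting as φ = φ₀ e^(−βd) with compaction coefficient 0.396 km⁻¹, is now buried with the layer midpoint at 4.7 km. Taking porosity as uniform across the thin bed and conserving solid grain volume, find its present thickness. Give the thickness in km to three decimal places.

0.039 km

Porosity at 4.7 km: φ = 0.51·exp(−0.396×4.7) = 0.0793
Solid-volume conservation: h(1−φ) = h₀(1−φ₀) ⇒ h = h₀·(1−φ₀)/(1−φ)
h = 0.074 × (1 − 0.51)/(1 − 0.0793) = 0.074 × 0.5322 = 0.0394 km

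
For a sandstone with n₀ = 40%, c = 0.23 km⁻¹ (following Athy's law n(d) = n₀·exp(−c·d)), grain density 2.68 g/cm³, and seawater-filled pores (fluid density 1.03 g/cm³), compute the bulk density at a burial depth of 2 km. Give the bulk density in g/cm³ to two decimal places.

Porosity at depth: n = 0.4·exp(−0.23×2) = 0.4×0.6313 = 0.2525
Bulk density: ρ_b = (1−n)ρ_g + n·ρ_f = 0.7475×2.68 + 0.2525×1.03
       = 2.003 + 0.260 = 2.263 g/cm³

2.26 g/cm³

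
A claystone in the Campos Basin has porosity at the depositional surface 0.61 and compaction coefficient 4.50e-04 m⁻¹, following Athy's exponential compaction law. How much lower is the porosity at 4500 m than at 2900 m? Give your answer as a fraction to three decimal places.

0.085

Working in km (1 km = 1000 m; k in km⁻¹ = k in m⁻¹ × 1000):
phi(2.9) = 0.61·e^(−0.45×2.9) = 0.1654
phi(4.5) = 0.61·e^(−0.45×4.5) = 0.0805
Δphi = 0.1654 − 0.0805 = 0.0849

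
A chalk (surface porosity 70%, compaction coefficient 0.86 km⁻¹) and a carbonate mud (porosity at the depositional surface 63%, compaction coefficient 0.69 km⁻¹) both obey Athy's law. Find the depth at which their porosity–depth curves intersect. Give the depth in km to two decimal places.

Set phi₀ₐ e^(−kₐd) = phi₀ᵦ e^(−kᵦd) ⇒ ln(phi₀ₐ/phi₀ᵦ) = (kₐ − kᵦ)·d
d = ln(0.7/0.63) / (0.86 − 0.69) = 0.1054 / 0.17 = 0.620 km

0.62 km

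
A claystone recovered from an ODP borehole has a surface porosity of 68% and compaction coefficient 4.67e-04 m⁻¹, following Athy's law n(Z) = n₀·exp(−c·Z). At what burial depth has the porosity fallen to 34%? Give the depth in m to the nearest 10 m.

1480 m

Working in km (1 km = 1000 m; c in km⁻¹ = c in m⁻¹ × 1000):
Invert Athy's law: Z = ln(n₀/n) / c
Z = ln(0.68/0.34) / 0.467 = ln(2) / 0.467 = 0.6931 / 0.467 = 1.484 km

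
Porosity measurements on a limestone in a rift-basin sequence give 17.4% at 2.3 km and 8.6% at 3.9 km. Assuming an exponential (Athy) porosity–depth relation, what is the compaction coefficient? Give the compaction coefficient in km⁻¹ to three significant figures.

Athy: φ(Z) = φ₀ e^(−cZ) ⇒ φ₁/φ₂ = e^{c(Z₂−Z₁)} ⇒ c = ln(φ₁/φ₂)/(Z₂−Z₁)
c = ln(0.174/0.086) / (3.9 − 2.3) = ln(2.023) / 1.6 = 0.7047 / 1.6 = 0.4404 km⁻¹

0.440 km⁻¹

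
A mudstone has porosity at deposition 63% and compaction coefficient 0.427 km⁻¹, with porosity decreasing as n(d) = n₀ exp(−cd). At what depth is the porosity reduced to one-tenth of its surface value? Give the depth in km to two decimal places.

5.39 km

n/n₀ = 1/10 ⇒ exp(−c·d) = 1/10 ⇒ d = ln(10) / c
d = 2.3026 / 0.427 = 5.392 km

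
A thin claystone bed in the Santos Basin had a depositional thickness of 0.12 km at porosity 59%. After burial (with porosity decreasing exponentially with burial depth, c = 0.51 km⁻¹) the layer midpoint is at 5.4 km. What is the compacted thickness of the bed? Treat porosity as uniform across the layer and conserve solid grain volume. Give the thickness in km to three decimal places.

Porosity at 5.4 km: n = 0.59·exp(−0.51×5.4) = 0.0376
Solid-volume conservation: h(1−n) = h₀(1−n₀) ⇒ h = h₀·(1−n₀)/(1−n)
h = 0.12 × (1 − 0.59)/(1 − 0.0376) = 0.12 × 0.4260 = 0.0511 km

0.051 km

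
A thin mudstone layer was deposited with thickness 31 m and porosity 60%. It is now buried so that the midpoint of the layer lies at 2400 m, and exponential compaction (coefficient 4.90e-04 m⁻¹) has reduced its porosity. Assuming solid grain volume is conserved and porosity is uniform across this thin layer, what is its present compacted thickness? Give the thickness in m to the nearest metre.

Working in km (1 km = 1000 m; β in km⁻¹ = β in m⁻¹ × 1000):
Porosity at 2.4 km: n = 0.6·exp(−0.49×2.4) = 0.1851
Solid-volume conservation: h(1−n) = h₀(1−n₀) ⇒ h = h₀·(1−n₀)/(1−n)
h = 0.031 × (1 − 0.6)/(1 − 0.1851) = 0.031 × 0.4909 = 0.0152 km

15 m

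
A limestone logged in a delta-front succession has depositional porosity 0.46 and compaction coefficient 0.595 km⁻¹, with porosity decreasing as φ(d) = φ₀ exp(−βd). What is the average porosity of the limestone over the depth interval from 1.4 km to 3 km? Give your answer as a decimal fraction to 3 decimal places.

⟨φ⟩ = (1/(d₂−d₁)) ∫ φ₀ e^(−βd) dd = φ₀·(e^(−β·d₁) − e^(−β·d₂)) / (β·(d₂−d₁))
e^(−0.595×1.4) = 0.4347; e^(−0.595×3) = 0.1678
⟨φ⟩ = 0.46 × (0.4347 − 0.1678) / (0.595 × 1.6) = 0.46 × 0.2804 = 0.1290

0.129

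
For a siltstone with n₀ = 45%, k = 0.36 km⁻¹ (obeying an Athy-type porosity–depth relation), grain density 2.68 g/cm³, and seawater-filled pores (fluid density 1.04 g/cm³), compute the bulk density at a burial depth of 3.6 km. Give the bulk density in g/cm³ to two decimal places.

2.48 g/cm³

Porosity at depth: n = 0.45·exp(−0.36×3.6) = 0.45×0.2736 = 0.1231
Bulk density: ρ_b = (1−n)ρ_g + n·ρ_f = 0.8769×2.68 + 0.1231×1.04
       = 2.350 + 0.128 = 2.478 g/cm³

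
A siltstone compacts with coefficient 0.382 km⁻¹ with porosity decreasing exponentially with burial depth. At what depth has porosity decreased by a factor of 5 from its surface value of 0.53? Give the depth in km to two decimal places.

φ/φ₀ = 1/5 ⇒ exp(−β·z) = 1/5 ⇒ z = ln(5) / β
z = 1.6094 / 0.382 = 4.213 km

4.21 km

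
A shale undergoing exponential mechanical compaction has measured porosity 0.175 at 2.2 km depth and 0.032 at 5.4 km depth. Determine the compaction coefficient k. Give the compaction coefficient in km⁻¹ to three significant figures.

Athy: n(d) = n₀ e^(−kd) ⇒ n₁/n₂ = e^{k(d₂−d₁)} ⇒ k = ln(n₁/n₂)/(d₂−d₁)
k = ln(0.175/0.032) / (5.4 − 2.2) = ln(5.469) / 3.2 = 1.6991 / 3.2 = 0.531 km⁻¹

0.531 km⁻¹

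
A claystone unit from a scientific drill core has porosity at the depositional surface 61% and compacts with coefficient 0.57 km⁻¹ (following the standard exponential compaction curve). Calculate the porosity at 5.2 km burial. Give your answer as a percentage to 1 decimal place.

n = n₀·exp(−k·d) = 0.61 × exp(−0.57 × 5.2) = 0.61 × exp(−2.964)
  = 0.61 × 0.0516 = 0.0315

3.1%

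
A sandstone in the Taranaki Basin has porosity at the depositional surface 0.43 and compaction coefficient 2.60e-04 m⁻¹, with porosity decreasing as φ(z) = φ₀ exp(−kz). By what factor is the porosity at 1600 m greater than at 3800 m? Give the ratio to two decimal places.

Working in km (1 km = 1000 m; k in km⁻¹ = k in m⁻¹ × 1000):
φ(z₁)/φ(z₂) = e^(−k·z₁)/e^(−k·z₂) = e^{k(z₂−z₁)}
= exp(0.26 × 2.2) = exp(0.572) = 1.7718

1.77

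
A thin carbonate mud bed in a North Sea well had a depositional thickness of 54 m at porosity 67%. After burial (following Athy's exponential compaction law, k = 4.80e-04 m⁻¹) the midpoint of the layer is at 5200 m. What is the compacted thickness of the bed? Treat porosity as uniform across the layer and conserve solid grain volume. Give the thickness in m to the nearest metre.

19 m

Working in km (1 km = 1000 m; k in km⁻¹ = k in m⁻¹ × 1000):
Porosity at 5.2 km: n = 0.67·exp(−0.48×5.2) = 0.0552
Solid-volume conservation: h(1−n) = h₀(1−n₀) ⇒ h = h₀·(1−n₀)/(1−n)
h = 0.054 × (1 − 0.67)/(1 − 0.0552) = 0.054 × 0.3493 = 0.0189 km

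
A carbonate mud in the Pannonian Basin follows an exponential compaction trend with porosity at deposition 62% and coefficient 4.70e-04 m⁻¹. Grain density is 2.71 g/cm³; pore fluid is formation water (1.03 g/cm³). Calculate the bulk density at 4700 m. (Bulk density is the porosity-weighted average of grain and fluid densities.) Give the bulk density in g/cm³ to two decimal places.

Working in km (1 km = 1000 m; β in km⁻¹ = β in m⁻¹ × 1000):
Porosity at depth: φ = 0.62·exp(−0.47×4.7) = 0.62×0.1098 = 0.0681
Bulk density: ρ_b = (1−φ)ρ_g + φ·ρ_f = 0.9319×2.71 + 0.0681×1.03
       = 2.525 + 0.070 = 2.596 g/cm³

2.60 g/cm³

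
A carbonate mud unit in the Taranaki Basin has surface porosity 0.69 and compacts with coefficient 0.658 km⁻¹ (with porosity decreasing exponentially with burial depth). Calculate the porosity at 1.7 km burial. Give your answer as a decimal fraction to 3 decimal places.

phi = phi₀·exp(−c·d) = 0.69 × exp(−0.658 × 1.7) = 0.69 × exp(−1.119)
  = 0.69 × 0.3267 = 0.2254

0.225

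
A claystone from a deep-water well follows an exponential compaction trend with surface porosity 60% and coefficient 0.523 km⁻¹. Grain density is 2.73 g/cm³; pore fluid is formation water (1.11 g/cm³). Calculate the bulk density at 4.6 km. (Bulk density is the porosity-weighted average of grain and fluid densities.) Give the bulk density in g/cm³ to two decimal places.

Porosity at depth: φ = 0.6·exp(−0.523×4.6) = 0.6×0.0902 = 0.0541
Bulk density: ρ_b = (1−φ)ρ_g + φ·ρ_f = 0.9459×2.73 + 0.0541×1.11
       = 2.582 + 0.060 = 2.642 g/cm³

2.64 g/cm³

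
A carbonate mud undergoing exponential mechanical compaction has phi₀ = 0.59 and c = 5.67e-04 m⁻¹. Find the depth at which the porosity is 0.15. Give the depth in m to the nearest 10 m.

Working in km (1 km = 1000 m; c in km⁻¹ = c in m⁻¹ × 1000):
Invert Athy's law: z = ln(phi₀/phi) / c
z = ln(0.59/0.15) / 0.567 = ln(3.933) / 0.567 = 1.3695 / 0.567 = 2.415 km

2420 m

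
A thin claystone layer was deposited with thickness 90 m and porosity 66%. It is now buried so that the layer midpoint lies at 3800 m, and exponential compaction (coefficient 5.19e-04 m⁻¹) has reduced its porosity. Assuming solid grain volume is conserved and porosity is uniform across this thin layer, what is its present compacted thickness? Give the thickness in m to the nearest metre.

Working in km (1 km = 1000 m; k in km⁻¹ = k in m⁻¹ × 1000):
Porosity at 3.8 km: n = 0.66·exp(−0.519×3.8) = 0.0918
Solid-volume conservation: h(1−n) = h₀(1−n₀) ⇒ h = h₀·(1−n₀)/(1−n)
h = 0.09 × (1 − 0.66)/(1 − 0.0918) = 0.09 × 0.3744 = 0.0337 km

34 m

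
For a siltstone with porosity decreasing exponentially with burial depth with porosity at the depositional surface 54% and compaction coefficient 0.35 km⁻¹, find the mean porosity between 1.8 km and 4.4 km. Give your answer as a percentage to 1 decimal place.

18.9%

⟨phi⟩ = (1/(Z₂−Z₁)) ∫ phi₀ e^(−kZ) dZ = phi₀·(e^(−k·Z₁) − e^(−k·Z₂)) / (k·(Z₂−Z₁))
e^(−0.35×1.8) = 0.5326; e^(−0.35×4.4) = 0.2144
⟨phi⟩ = 0.54 × (0.5326 − 0.2144) / (0.35 × 2.6) = 0.54 × 0.3497 = 0.1888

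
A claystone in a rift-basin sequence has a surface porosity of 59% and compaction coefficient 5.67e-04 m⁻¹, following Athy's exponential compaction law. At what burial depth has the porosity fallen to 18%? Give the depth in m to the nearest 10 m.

2090 m

Working in km (1 km = 1000 m; β in km⁻¹ = β in m⁻¹ × 1000):
Invert Athy's law: Z = ln(phi₀/phi) / β
Z = ln(0.59/0.18) / 0.567 = ln(3.278) / 0.567 = 1.1872 / 0.567 = 2.094 km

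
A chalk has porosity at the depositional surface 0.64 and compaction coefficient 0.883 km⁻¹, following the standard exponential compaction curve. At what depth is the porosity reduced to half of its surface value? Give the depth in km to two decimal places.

φ/φ₀ = 1/2 ⇒ exp(−c·d) = 1/2 ⇒ d = ln(2) / c
d = 0.6931 / 0.883 = 0.785 km

0.78 km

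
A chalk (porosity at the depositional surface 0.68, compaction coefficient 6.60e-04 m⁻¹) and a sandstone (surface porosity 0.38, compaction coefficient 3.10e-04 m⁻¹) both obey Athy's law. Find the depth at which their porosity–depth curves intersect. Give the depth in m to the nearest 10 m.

Working in km (1 km = 1000 m; β in km⁻¹ = β in m⁻¹ × 1000):
Set phi₀ₐ e^(−βₐd) = phi₀ᵦ e^(−βᵦd) ⇒ ln(phi₀ₐ/phi₀ᵦ) = (βₐ − βᵦ)·d
d = ln(0.68/0.38) / (0.66 − 0.31) = 0.5819 / 0.35 = 1.663 km

1660 m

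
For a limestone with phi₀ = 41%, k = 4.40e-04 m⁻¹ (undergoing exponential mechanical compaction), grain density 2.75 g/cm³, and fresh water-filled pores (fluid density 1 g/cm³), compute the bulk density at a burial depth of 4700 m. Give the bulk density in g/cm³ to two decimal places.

2.66 g/cm³

Working in km (1 km = 1000 m; k in km⁻¹ = k in m⁻¹ × 1000):
Porosity at depth: phi = 0.41·exp(−0.44×4.7) = 0.41×0.1264 = 0.0518
Bulk density: ρ_b = (1−phi)ρ_g + phi·ρ_f = 0.9482×2.75 + 0.0518×1
       = 2.607 + 0.052 = 2.659 g/cm³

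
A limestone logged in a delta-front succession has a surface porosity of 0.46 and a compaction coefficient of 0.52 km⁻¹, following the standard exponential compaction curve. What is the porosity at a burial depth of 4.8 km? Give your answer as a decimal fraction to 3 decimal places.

0.038

phi = phi₀·exp(−c·Z) = 0.46 × exp(−0.52 × 4.8) = 0.46 × exp(−2.496)
  = 0.46 × 0.0824 = 0.0379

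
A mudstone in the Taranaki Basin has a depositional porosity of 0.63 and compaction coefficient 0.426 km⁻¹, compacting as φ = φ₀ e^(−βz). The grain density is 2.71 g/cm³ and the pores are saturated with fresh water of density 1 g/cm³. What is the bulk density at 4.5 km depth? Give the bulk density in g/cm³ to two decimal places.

2.55 g/cm³

Porosity at depth: φ = 0.63·exp(−0.426×4.5) = 0.63×0.1470 = 0.0926
Bulk density: ρ_b = (1−φ)ρ_g + φ·ρ_f = 0.9074×2.71 + 0.0926×1
       = 2.459 + 0.093 = 2.552 g/cm³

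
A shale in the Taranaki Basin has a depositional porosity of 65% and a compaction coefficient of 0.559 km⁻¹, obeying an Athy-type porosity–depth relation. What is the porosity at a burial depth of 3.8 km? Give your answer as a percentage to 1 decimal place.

7.8%

φ = φ₀·exp(−k·z) = 0.65 × exp(−0.559 × 3.8) = 0.65 × exp(−2.124)
  = 0.65 × 0.1195 = 0.0777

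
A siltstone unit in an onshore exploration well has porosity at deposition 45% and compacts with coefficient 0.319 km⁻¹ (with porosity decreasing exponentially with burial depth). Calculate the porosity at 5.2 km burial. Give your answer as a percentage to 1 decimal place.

φ = φ₀·exp(−k·z) = 0.45 × exp(−0.319 × 5.2) = 0.45 × exp(−1.659)
  = 0.45 × 0.1904 = 0.0857

8.6%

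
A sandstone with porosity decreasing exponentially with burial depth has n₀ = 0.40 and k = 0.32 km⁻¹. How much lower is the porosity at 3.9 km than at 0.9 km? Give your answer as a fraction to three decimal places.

n(0.9) = 0.4·e^(−0.32×0.9) = 0.2999
n(3.9) = 0.4·e^(−0.32×3.9) = 0.1148
Δn = 0.2999 − 0.1148 = 0.1851

0.185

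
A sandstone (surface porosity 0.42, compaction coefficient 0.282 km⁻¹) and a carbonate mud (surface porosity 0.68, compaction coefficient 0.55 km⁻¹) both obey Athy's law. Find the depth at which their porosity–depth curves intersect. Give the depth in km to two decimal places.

1.80 km

Set n₀ₐ e^(−kₐZ) = n₀ᵦ e^(−kᵦZ) ⇒ ln(n₀ₐ/n₀ᵦ) = (kₐ − kᵦ)·Z
Z = ln(0.42/0.68) / (0.282 − 0.55) = -0.4818 / -0.268 = 1.798 km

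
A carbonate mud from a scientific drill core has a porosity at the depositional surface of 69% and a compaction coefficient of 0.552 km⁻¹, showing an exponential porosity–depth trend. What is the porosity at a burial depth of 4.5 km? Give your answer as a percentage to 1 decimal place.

φ = φ₀·exp(−β·Z) = 0.69 × exp(−0.552 × 4.5) = 0.69 × exp(−2.484)
  = 0.69 × 0.0834 = 0.0576

5.8%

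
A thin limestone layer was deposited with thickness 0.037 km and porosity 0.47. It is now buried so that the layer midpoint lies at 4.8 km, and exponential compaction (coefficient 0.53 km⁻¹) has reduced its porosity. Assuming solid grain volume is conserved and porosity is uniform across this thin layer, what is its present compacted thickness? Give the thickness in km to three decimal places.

Porosity at 4.8 km: φ = 0.47·exp(−0.53×4.8) = 0.0369
Solid-volume conservation: h(1−φ) = h₀(1−φ₀) ⇒ h = h₀·(1−φ₀)/(1−φ)
h = 0.037 × (1 − 0.47)/(1 − 0.0369) = 0.037 × 0.5503 = 0.0204 km

0.020 km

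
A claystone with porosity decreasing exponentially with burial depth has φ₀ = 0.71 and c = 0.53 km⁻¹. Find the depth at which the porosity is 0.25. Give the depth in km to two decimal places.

Invert Athy's law: d = ln(φ₀/φ) / c
d = ln(0.71/0.25) / 0.53 = ln(2.84) / 0.53 = 1.0438 / 0.53 = 1.969 km

1.97 km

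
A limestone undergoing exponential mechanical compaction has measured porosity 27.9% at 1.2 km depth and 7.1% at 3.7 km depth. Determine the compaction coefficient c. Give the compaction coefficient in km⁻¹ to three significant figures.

0.547 km⁻¹

Athy: φ(d) = φ₀ e^(−cd) ⇒ φ₁/φ₂ = e^{c(d₂−d₁)} ⇒ c = ln(φ₁/φ₂)/(d₂−d₁)
c = ln(0.279/0.071) / (3.7 − 1.2) = ln(3.93) / 2.5 = 1.3685 / 2.5 = 0.5474 km⁻¹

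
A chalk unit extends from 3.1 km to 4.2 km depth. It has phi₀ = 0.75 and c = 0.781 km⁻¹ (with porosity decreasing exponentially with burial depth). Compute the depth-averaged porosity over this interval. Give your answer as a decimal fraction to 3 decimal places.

0.045

⟨phi⟩ = (1/(Z₂−Z₁)) ∫ phi₀ e^(−cZ) dZ = phi₀·(e^(−c·Z₁) − e^(−c·Z₂)) / (c·(Z₂−Z₁))
e^(−0.781×3.1) = 0.0888; e^(−0.781×4.2) = 0.0376
⟨phi⟩ = 0.75 × (0.0888 − 0.0376) / (0.781 × 1.1) = 0.75 × 0.0596 = 0.0447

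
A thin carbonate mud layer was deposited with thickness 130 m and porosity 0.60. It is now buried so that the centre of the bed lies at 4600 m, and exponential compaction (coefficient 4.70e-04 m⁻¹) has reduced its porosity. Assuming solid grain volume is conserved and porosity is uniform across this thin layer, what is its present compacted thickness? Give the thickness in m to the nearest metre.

56 m

Working in km (1 km = 1000 m; β in km⁻¹ = β in m⁻¹ × 1000):
Porosity at 4.6 km: φ = 0.6·exp(−0.47×4.6) = 0.0691
Solid-volume conservation: h(1−φ) = h₀(1−φ₀) ⇒ h = h₀·(1−φ₀)/(1−φ)
h = 0.13 × (1 − 0.6)/(1 − 0.0691) = 0.13 × 0.4297 = 0.0559 km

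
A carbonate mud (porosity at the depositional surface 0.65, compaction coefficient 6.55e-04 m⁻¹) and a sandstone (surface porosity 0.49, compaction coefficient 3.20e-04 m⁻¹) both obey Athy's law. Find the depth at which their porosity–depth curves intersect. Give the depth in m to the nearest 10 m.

Working in km (1 km = 1000 m; β in km⁻¹ = β in m⁻¹ × 1000):
Set phi₀ₐ e^(−βₐZ) = phi₀ᵦ e^(−βᵦZ) ⇒ ln(phi₀ₐ/phi₀ᵦ) = (βₐ − βᵦ)·Z
Z = ln(0.65/0.49) / (0.655 − 0.32) = 0.2826 / 0.335 = 0.843 km

840 m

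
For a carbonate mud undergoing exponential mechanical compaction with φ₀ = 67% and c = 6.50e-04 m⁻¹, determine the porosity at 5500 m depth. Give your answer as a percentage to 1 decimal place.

1.9%

Working in km (1 km = 1000 m; c in km⁻¹ = c in m⁻¹ × 1000):
φ = φ₀·exp(−c·Z) = 0.67 × exp(−0.65 × 5.5) = 0.67 × exp(−3.575)
  = 0.67 × 0.0280 = 0.0188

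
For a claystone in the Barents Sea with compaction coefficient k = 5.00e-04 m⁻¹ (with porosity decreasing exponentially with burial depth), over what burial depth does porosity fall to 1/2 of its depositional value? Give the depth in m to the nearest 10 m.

Working in km (1 km = 1000 m; k in km⁻¹ = k in m⁻¹ × 1000):
n/n₀ = 1/2 ⇒ exp(−k·z) = 1/2 ⇒ z = ln(2) / k
z = 0.6931 / 0.5 = 1.386 km

1390 m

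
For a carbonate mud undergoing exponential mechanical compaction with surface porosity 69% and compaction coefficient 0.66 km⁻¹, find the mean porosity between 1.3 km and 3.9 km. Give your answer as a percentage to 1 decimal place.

14.0%

⟨n⟩ = (1/(d₂−d₁)) ∫ n₀ e^(−cd) dd = n₀·(e^(−c·d₁) − e^(−c·d₂)) / (c·(d₂−d₁))
e^(−0.66×1.3) = 0.4240; e^(−0.66×3.9) = 0.0762
⟨n⟩ = 0.69 × (0.4240 − 0.0762) / (0.66 × 2.6) = 0.69 × 0.2027 = 0.1398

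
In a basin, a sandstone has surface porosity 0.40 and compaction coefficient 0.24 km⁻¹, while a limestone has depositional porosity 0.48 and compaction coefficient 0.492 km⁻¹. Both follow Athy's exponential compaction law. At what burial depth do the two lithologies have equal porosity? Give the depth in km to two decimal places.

0.72 km

Set n₀ₐ e^(−βₐz) = n₀ᵦ e^(−βᵦz) ⇒ ln(n₀ₐ/n₀ᵦ) = (βₐ − βᵦ)·z
z = ln(0.4/0.48) / (0.24 − 0.492) = -0.1823 / -0.252 = 0.723 km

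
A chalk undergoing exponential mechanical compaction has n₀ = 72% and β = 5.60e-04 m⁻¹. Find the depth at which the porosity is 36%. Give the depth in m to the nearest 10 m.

1240 m

Working in km (1 km = 1000 m; β in km⁻¹ = β in m⁻¹ × 1000):
Invert Athy's law: z = ln(n₀/n) / β
z = ln(0.72/0.36) / 0.56 = ln(2) / 0.56 = 0.6931 / 0.56 = 1.238 km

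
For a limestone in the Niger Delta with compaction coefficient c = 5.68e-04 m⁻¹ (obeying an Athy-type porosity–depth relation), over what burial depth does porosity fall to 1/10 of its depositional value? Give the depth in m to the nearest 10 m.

Working in km (1 km = 1000 m; c in km⁻¹ = c in m⁻¹ × 1000):
n/n₀ = 1/10 ⇒ exp(−c·Z) = 1/10 ⇒ Z = ln(10) / c
Z = 2.3026 / 0.568 = 4.054 km

4050 m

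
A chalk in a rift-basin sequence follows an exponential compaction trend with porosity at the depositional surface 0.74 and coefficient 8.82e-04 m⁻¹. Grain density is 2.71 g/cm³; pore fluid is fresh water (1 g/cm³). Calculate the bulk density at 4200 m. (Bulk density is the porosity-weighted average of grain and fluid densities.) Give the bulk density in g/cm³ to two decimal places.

Working in km (1 km = 1000 m; k in km⁻¹ = k in m⁻¹ × 1000):
Porosity at depth: φ = 0.74·exp(−0.882×4.2) = 0.74×0.0246 = 0.0182
Bulk density: ρ_b = (1−φ)ρ_g + φ·ρ_f = 0.9818×2.71 + 0.0182×1
       = 2.661 + 0.018 = 2.679 g/cm³

2.68 g/cm³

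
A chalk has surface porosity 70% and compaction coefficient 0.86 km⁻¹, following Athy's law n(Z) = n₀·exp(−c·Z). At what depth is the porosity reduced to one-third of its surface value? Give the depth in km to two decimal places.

n/n₀ = 1/3 ⇒ exp(−c·Z) = 1/3 ⇒ Z = ln(3) / c
Z = 1.0986 / 0.86 = 1.277 km

1.28 km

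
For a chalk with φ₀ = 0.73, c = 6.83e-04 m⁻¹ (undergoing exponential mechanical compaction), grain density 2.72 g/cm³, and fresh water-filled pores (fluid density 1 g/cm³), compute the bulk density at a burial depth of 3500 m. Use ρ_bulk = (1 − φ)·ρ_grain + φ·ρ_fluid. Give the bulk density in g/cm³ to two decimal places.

2.61 g/cm³

Working in km (1 km = 1000 m; c in km⁻¹ = c in m⁻¹ × 1000):
Porosity at depth: φ = 0.73·exp(−0.683×3.5) = 0.73×0.0916 = 0.0669
Bulk density: ρ_b = (1−φ)ρ_g + φ·ρ_f = 0.9331×2.72 + 0.0669×1
       = 2.538 + 0.067 = 2.605 g/cm³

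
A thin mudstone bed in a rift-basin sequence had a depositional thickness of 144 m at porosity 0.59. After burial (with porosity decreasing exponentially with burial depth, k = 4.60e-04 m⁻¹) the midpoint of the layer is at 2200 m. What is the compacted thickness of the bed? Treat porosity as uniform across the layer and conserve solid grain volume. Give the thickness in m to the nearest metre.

75 m

Working in km (1 km = 1000 m; k in km⁻¹ = k in m⁻¹ × 1000):
Porosity at 2.2 km: φ = 0.59·exp(−0.46×2.2) = 0.2145
Solid-volume conservation: h(1−φ) = h₀(1−φ₀) ⇒ h = h₀·(1−φ₀)/(1−φ)
h = 0.144 × (1 − 0.59)/(1 − 0.2145) = 0.144 × 0.5219 = 0.0752 km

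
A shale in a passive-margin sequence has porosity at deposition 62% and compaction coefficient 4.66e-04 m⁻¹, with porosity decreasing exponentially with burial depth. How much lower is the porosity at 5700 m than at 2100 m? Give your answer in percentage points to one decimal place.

18.9 percentage points

Working in km (1 km = 1000 m; k in km⁻¹ = k in m⁻¹ × 1000):
n(2.1) = 0.62·e^(−0.466×2.1) = 0.2330
n(5.7) = 0.62·e^(−0.466×5.7) = 0.0435
Δn = 0.2330 − 0.0435 = 0.1895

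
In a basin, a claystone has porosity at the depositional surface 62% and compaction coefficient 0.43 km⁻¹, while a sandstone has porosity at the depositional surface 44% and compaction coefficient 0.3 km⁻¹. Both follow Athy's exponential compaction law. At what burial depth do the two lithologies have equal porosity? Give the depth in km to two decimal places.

Set n₀ₐ e^(−cₐz) = n₀ᵦ e^(−cᵦz) ⇒ ln(n₀ₐ/n₀ᵦ) = (cₐ − cᵦ)·z
z = ln(0.62/0.44) / (0.43 − 0.3) = 0.3429 / 0.13 = 2.638 km

2.64 km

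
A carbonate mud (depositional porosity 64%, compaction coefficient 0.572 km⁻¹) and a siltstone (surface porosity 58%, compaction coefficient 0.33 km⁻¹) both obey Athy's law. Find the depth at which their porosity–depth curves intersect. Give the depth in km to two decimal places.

0.41 km

Set φ₀ₐ e^(−cₐz) = φ₀ᵦ e^(−cᵦz) ⇒ ln(φ₀ₐ/φ₀ᵦ) = (cₐ − cᵦ)·z
z = ln(0.64/0.58) / (0.572 − 0.33) = 0.0984 / 0.242 = 0.407 km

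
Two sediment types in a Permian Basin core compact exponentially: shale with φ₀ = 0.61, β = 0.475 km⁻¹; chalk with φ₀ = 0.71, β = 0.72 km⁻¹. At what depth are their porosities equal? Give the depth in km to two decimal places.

0.62 km

Set φ₀ₐ e^(−βₐd) = φ₀ᵦ e^(−βᵦd) ⇒ ln(φ₀ₐ/φ₀ᵦ) = (βₐ − βᵦ)·d
d = ln(0.61/0.71) / (0.475 − 0.72) = -0.1518 / -0.245 = 0.620 km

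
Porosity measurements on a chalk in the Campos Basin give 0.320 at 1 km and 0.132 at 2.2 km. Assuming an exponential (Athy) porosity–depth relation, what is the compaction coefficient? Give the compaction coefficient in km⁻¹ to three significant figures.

Athy: n(d) = n₀ e^(−cd) ⇒ n₁/n₂ = e^{c(d₂−d₁)} ⇒ c = ln(n₁/n₂)/(d₂−d₁)
c = ln(0.32/0.132) / (2.2 − 1) = ln(2.424) / 1.2 = 0.8855 / 1.2 = 0.7379 km⁻¹

0.738 km⁻¹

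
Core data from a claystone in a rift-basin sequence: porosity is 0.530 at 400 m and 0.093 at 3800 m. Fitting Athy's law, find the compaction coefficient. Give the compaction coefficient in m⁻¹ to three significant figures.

Working in km (1 km = 1000 m; k in km⁻¹ = k in m⁻¹ × 1000):
Athy: phi(Z) = phi₀ e^(−kZ) ⇒ phi₁/phi₂ = e^{k(Z₂−Z₁)} ⇒ k = ln(phi₁/phi₂)/(Z₂−Z₁)
k = ln(0.53/0.093) / (3.8 − 0.4) = ln(5.699) / 3.4 = 1.7403 / 3.4 = 0.5118 km⁻¹

0.000512 m⁻¹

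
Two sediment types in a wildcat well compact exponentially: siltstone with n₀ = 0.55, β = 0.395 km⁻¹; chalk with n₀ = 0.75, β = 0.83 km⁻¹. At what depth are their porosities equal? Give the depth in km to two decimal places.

0.71 km

Set n₀ₐ e^(−βₐd) = n₀ᵦ e^(−βᵦd) ⇒ ln(n₀ₐ/n₀ᵦ) = (βₐ − βᵦ)·d
d = ln(0.55/0.75) / (0.395 − 0.83) = -0.3102 / -0.435 = 0.713 km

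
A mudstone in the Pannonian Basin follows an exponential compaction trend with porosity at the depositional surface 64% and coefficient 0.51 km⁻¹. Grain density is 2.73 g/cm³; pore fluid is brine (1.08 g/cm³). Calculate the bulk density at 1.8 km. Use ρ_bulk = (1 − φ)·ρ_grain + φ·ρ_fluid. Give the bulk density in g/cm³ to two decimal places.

Porosity at depth: φ = 0.64·exp(−0.51×1.8) = 0.64×0.3993 = 0.2556
Bulk density: ρ_b = (1−φ)ρ_g + φ·ρ_f = 0.7444×2.73 + 0.2556×1.08
       = 2.032 + 0.276 = 2.308 g/cm³

2.31 g/cm³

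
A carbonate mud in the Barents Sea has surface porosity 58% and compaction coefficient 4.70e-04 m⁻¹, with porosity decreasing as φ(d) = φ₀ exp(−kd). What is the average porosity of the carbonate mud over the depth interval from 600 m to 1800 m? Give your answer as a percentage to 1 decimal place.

33.4%

Working in km (1 km = 1000 m; k in km⁻¹ = k in m⁻¹ × 1000):
⟨φ⟩ = (1/(d₂−d₁)) ∫ φ₀ e^(−kd) dd = φ₀·(e^(−k·d₁) − e^(−k·d₂)) / (k·(d₂−d₁))
e^(−0.47×0.6) = 0.7543; e^(−0.47×1.8) = 0.4291
⟨φ⟩ = 0.58 × (0.7543 − 0.4291) / (0.47 × 1.2) = 0.58 × 0.5765 = 0.3344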